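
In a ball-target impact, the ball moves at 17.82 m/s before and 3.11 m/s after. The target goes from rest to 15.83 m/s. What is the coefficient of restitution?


e = (v2_after - v1_after) / (v1_before - v2_before)
Numerator = 15.83 - 3.11 = 12.72
Denominator = 17.82 - 0 = 17.82
e = 12.72 / 17.82 = 0.7138

0.7138


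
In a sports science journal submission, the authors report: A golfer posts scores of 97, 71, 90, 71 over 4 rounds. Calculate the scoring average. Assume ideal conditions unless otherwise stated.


Average = sum / n
Sum = 329
Average = 329 / 4 = 82.25

82.25


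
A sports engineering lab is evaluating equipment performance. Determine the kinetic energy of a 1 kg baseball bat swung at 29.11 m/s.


KE = 0.5 * m * v^2
KE = 0.5 * 1 * 29.11^2
KE = 0.5 * 1 * 847.3921 = 423.696 J

423.696 J


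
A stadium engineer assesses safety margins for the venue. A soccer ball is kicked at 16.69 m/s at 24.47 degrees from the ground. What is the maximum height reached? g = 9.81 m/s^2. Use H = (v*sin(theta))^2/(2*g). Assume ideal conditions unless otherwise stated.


H = (v*sin(theta))^2 / (2*g)
vy = v*sin(theta) = 16.69 * sin(24.47 deg) = 6.9133 m/s
H = vy^2 / (2*g) = 47.7934 / (2*9.81)
H = 47.7934 / 19.62 = 2.436 m

2.436 m


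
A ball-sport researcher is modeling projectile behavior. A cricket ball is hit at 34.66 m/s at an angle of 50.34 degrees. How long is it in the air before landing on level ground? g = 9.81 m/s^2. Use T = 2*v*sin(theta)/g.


T = 2*v*sin(theta)/g
sin(theta) = sin(50.34 deg) = 0.7698
T = 2*34.66*0.7698 / 9.81
T = 53.3657 / 9.81 = 5.4399 s

5.4399 s


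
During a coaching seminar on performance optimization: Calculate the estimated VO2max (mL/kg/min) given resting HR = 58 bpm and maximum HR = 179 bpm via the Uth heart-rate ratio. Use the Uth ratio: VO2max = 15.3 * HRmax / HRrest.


VO2max = 15.3 * HRmax / HRrest
VO2max = 15.3 * 179 / 58
VO2max = 2738.7 / 58 = 47.219 mL/kg/min

47.219 mL/kg/min


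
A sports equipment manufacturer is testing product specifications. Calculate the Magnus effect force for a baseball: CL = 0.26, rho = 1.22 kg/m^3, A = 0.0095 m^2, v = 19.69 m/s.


FM = 0.5 * CL * rho * A * v^2
FM = 0.5 * 0.26 * 1.22 * 0.0095 * 19.69^2
v^2 = 387.6961
FM = 0.5 * 0.26 * 1.22 * 0.0095 * 387.6961 = 0.5841 N

0.5841 N


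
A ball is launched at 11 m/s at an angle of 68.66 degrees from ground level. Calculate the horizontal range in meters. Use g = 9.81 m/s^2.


R = v^2 * sin(2*theta) / g
Convert angle to radians: theta = 68.66 deg = 1.1983 rad
sin(2*theta) = sin(2.3967) = 0.6779
R = 11^2 * 0.6779 / 9.81
R = 121 * 0.6779 / 9.81 = 8.3615 m

8.3615 m


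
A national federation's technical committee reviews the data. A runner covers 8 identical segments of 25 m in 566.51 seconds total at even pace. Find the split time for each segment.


Split time = total_time / n_laps = 566.51 / 8
Split time = 70.8137 s per lap

70.8137 s


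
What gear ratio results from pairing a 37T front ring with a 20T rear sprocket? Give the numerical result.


GR = front_teeth / rear_teeth
GR = 37 / 20
GR = 1.85

1.85


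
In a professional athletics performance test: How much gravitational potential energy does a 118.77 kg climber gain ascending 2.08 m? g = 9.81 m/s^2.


PE = m * g * h
PE = 118.77 * 9.81 * 2.08
PE = 1165.1337 * 2.08 = 2423.4781 J

2423.4781 J


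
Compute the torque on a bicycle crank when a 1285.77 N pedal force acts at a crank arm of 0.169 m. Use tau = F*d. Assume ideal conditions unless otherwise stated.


tau = F * d
tau = 1285.77 * 0.169
tau = 217.2951 N*m

217.2951 N*m


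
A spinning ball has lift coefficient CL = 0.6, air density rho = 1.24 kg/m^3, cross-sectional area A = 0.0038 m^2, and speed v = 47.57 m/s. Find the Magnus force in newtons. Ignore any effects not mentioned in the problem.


FM = 0.5 * CL * rho * A * v^2
FM = 0.5 * 0.6 * 1.24 * 0.0038 * 47.57^2
v^2 = 2262.9049
FM = 0.5 * 0.6 * 1.24 * 0.0038 * 2262.9049 = 3.1988 N

3.1988 N


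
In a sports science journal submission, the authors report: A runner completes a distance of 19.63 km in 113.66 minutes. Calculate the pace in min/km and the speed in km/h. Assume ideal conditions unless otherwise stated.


Pace = time / distance = 113.66 min / 19.63 km = 5.7901 min/km
Speed = distance / time_in_hours = 19.63 / 1.8943 hr
Speed = 10.3625 km/h

5.7901 min/km, 10.3625 km/h


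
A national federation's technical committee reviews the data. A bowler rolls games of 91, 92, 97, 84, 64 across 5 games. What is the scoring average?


Average = sum / n
Sum = 428
Average = 428 / 5 = 85.6

85.6


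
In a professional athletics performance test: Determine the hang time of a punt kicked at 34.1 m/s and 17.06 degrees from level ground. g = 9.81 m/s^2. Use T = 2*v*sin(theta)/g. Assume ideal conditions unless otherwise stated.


T = 2*v*sin(theta)/g
sin(theta) = sin(17.06 deg) = 0.2934
T = 2*34.1*0.2934 / 9.81
T = 20.008 / 9.81 = 2.0396 s

2.0396 s


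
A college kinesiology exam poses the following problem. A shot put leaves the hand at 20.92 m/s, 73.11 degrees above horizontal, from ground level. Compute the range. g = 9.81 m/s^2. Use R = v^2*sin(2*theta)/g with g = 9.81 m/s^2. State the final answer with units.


R = v^2 * sin(2*theta) / g
Convert angle to radians: theta = 73.11 deg = 1.276 rad
sin(2*theta) = sin(2.552) = 0.556
R = 20.92^2 * 0.556 / 9.81
R = 437.6464 * 0.556 / 9.81 = 24.8047 m

24.8047 m


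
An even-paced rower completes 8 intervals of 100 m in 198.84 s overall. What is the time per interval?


Split time = total_time / n_laps = 198.84 / 8
Split time = 24.855 s per lap

24.855 s


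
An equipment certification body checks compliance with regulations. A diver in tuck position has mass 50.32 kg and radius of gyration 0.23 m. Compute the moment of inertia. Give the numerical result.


I = m * k^2
I = 50.32 * 0.23^2
I = 50.32 * 0.0529 = 2.6619 kg*m^2

2.6619 kg*m^2


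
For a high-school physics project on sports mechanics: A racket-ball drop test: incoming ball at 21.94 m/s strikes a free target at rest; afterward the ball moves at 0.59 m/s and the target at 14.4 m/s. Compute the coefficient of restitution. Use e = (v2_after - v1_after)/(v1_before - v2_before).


e = (v2_after - v1_after) / (v1_before - v2_before)
Numerator = 14.4 - 0.59 = 13.81
Denominator = 21.94 - 0 = 21.94
e = 13.81 / 21.94 = 0.6294

0.6294


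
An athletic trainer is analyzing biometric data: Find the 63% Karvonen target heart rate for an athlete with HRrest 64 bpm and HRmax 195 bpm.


Target = HRrest + pct*(HRmax - HRrest)
Heart rate reserve = HRmax - HRrest = 195 - 64 = 131 bpm
Fraction = 63% = 0.63
Target = 64 + 0.63 * 131
Target = 64 + 82.53 = 146.53 bpm

146.53 bpm


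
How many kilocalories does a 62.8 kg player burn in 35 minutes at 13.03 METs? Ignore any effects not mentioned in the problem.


kcal = MET * mass * time_hr
Convert time: 35 min = 0.5833 hr
kcal = 13.03 * 62.8 * 0.5833
kcal = 477.3323 kcal

477.3323 kcal


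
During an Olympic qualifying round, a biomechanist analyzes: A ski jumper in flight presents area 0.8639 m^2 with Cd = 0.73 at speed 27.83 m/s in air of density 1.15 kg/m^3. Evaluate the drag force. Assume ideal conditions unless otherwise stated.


Fd = 0.5 * Cd * rho * A * v^2
Fd = 0.5 * 0.73 * 1.15 * 0.8639 * 27.83^2
v^2 = 774.5089
Fd = 0.5 * 0.73 * 1.15 * 0.8639 * 774.5089 = 280.854 N

280.854 N


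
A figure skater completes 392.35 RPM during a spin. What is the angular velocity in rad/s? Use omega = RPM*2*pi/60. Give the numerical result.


omega = RPM * 2 * pi / 60
omega = 392.35 * 2 * 3.14159 / 60
omega = 2465.2078 / 60 = 41.0868 rad/s

41.0868 rad/s


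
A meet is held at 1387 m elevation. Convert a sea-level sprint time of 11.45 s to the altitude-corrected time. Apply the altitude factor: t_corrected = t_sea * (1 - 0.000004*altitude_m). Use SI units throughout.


Correction factor = 1 - 0.000004 * 1387 = 0.994452
t_corrected = t_sea * factor = 11.45 * 0.994452
t_corrected = 11.3865 s

11.3865 s


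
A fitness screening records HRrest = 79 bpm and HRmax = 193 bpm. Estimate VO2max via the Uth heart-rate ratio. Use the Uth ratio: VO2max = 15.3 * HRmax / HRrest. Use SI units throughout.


VO2max = 15.3 * HRmax / HRrest
VO2max = 15.3 * 193 / 79
VO2max = 2952.9 / 79 = 37.3785 mL/kg/min

37.3785 mL/kg/min


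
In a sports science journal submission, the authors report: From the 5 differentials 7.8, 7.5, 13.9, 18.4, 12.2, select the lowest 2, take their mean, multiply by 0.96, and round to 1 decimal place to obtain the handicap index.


All differentials: 7.8, 7.5, 13.9, 18.4, 12.2
Sorted: 7.5, 7.8, 12.2, 13.9, 18.4
Best 2: 7.5, 7.8
Average of best = 15.3 / 2 = 7.65
Raw index = 7.65 * 0.96 = 7.344
Handicap index = round(7.344, 1) = 7.3

7.3


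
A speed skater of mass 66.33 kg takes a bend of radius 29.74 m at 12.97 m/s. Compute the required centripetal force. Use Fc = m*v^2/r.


Fc = m * v^2 / r
v^2 = 12.97^2 = 168.2209
Fc = 66.33 * 168.2209 / 29.74
Fc = 11158.0923 / 29.74 = 375.188 N

375.188 N


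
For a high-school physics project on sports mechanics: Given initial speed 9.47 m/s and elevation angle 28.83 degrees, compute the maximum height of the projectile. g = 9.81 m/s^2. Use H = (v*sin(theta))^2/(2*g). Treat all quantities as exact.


H = (v*sin(theta))^2 / (2*g)
vy = v*sin(theta) = 9.47 * sin(28.83 deg) = 4.5666 m/s
H = vy^2 / (2*g) = 20.8534 / (2*9.81)
H = 20.8534 / 19.62 = 1.0629 m

1.0629 m


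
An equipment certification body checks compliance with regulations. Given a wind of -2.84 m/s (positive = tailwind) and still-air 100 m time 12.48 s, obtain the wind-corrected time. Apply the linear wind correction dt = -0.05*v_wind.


dt = -0.05 * v_wind = -0.05 * -2.84 = 0.142 s
t_corrected = t_still + dt = 12.48 + (0.142)
t_corrected = 12.622 s

12.622 s


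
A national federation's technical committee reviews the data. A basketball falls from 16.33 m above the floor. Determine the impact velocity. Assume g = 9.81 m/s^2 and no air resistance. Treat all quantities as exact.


v = sqrt(2 * g * h)
v = sqrt(2 * 9.81 * 16.33)
v = sqrt(320.3946) = 17.8996 m/s

17.8996 m/s


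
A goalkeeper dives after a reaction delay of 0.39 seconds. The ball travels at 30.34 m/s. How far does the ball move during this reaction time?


d = v * t
d = 30.34 * 0.39
d = 11.8326 m

11.8326 m


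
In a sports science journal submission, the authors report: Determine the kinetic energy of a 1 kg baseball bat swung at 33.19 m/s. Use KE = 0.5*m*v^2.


KE = 0.5 * m * v^2
KE = 0.5 * 1 * 33.19^2
KE = 0.5 * 1 * 1101.5761 = 550.788 J

550.788 J


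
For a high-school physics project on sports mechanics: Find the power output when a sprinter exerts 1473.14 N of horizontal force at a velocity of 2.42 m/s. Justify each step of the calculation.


P = F * v
P = 1473.14 * 2.42
P = 3564.9988 W

3564.9988 W


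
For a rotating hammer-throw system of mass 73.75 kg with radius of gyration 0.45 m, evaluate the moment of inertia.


I = m * k^2
I = 73.75 * 0.45^2
I = 73.75 * 0.2025 = 14.9344 kg*m^2

14.9344 kg*m^2


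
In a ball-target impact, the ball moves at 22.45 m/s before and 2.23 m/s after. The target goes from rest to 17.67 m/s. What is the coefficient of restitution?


e = (v2_after - v1_after) / (v1_before - v2_before)
Numerator = 17.67 - 2.23 = 15.44
Denominator = 22.45 - 0 = 22.45
e = 15.44 / 22.45 = 0.6878

0.6878


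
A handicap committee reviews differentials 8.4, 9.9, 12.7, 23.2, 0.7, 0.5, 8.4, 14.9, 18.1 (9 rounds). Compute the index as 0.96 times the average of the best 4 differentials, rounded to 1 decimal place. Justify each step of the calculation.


All differentials: 8.4, 9.9, 12.7, 23.2, 0.7, 0.5, 8.4, 14.9, 18.1
Sorted: 0.5, 0.7, 8.4, 8.4, 9.9, 12.7, 14.9, 18.1, 23.2
Best 4: 0.5, 0.7, 8.4, 8.4
Average of best = 18 / 4 = 4.5
Raw index = 4.5 * 0.96 = 4.32
Handicap index = round(4.32, 1) = 4.3

4.3


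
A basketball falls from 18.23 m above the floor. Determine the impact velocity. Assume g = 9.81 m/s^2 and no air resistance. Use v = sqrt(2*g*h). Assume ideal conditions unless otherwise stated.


v = sqrt(2 * g * h)
v = sqrt(2 * 9.81 * 18.23)
v = sqrt(357.6726) = 18.9122 m/s

18.9122 m/s


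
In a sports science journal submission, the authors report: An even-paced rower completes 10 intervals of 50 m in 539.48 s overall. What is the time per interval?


Split time = total_time / n_laps = 539.48 / 10
Split time = 53.948 s per lap

53.948 s


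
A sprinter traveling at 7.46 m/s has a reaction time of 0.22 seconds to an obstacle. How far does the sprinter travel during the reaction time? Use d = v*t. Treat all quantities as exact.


d = v * t
d = 7.46 * 0.22
d = 1.6412 m

1.6412 m


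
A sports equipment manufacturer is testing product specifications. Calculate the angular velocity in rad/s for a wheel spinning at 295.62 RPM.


omega = RPM * 2 * pi / 60
omega = 295.62 * 2 * 3.14159 / 60
omega = 1857.4352 / 60 = 30.9573 rad/s

30.9573 rad/s


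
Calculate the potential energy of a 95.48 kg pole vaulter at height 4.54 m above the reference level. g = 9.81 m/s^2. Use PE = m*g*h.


PE = m * g * h
PE = 95.48 * 9.81 * 4.54
PE = 936.6588 * 4.54 = 4252.431 J

4252.431 J


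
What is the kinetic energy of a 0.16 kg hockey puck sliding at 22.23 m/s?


KE = 0.5 * m * v^2
KE = 0.5 * 0.16 * 22.23^2
KE = 0.5 * 0.16 * 494.1729 = 39.5338 J

39.5338 J


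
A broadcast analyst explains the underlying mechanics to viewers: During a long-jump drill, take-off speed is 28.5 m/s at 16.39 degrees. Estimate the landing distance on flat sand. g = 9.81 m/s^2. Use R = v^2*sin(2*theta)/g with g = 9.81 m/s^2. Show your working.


R = v^2 * sin(2*theta) / g
Convert angle to radians: theta = 16.39 deg = 0.2861 rad
sin(2*theta) = sin(0.5721) = 0.5414
R = 28.5^2 * 0.5414 / 9.81
R = 812.25 * 0.5414 / 9.81 = 44.8281 m

44.8281 m


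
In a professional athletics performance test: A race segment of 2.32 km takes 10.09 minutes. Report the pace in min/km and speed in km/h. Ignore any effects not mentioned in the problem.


Pace = time / distance = 10.09 min / 2.32 km = 4.3491 min/km
Speed = distance / time_in_hours = 2.32 / 0.1682 hr
Speed = 13.7958 km/h

4.3491 min/km, 13.7958 km/h


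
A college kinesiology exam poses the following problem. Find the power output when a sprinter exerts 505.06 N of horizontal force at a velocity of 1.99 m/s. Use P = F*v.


P = F * v
P = 505.06 * 1.99
P = 1005.0694 W

1005.0694 W


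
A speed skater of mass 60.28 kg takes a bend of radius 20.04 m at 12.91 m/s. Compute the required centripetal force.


Fc = m * v^2 / r
v^2 = 12.91^2 = 166.6681
Fc = 60.28 * 166.6681 / 20.04
Fc = 10046.7531 / 20.04 = 501.335 N

501.335 N


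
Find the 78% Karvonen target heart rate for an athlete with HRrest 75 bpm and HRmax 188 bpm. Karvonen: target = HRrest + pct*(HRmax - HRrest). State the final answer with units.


Target = HRrest + pct*(HRmax - HRrest)
Heart rate reserve = HRmax - HRrest = 188 - 75 = 113 bpm
Fraction = 78% = 0.78
Target = 75 + 0.78 * 113
Target = 75 + 88.14 = 163.14 bpm

163.14 bpm


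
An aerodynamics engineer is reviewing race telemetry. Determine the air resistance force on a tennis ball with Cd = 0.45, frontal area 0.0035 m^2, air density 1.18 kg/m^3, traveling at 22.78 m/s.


Fd = 0.5 * Cd * rho * A * v^2
Fd = 0.5 * 0.45 * 1.18 * 0.0035 * 22.78^2
v^2 = 518.9284
Fd = 0.5 * 0.45 * 1.18 * 0.0035 * 518.9284 = 0.4822 N

0.4822 N


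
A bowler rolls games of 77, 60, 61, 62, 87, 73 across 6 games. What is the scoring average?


Average = sum / n
Sum = 420
Average = 420 / 6 = 70

70


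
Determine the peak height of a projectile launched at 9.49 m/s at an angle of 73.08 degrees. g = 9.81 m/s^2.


H = (v*sin(theta))^2 / (2*g)
vy = v*sin(theta) = 9.49 * sin(73.08 deg) = 9.0792 m/s
H = vy^2 / (2*g) = 82.4318 / (2*9.81)
H = 82.4318 / 19.62 = 4.2014 m

4.2014 m


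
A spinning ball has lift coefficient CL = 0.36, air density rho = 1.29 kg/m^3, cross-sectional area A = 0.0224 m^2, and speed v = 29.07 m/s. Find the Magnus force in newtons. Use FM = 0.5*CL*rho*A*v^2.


FM = 0.5 * CL * rho * A * v^2
FM = 0.5 * 0.36 * 1.29 * 0.0224 * 29.07^2
v^2 = 845.0649
FM = 0.5 * 0.36 * 1.29 * 0.0224 * 845.0649 = 4.3954 N

4.3954 N


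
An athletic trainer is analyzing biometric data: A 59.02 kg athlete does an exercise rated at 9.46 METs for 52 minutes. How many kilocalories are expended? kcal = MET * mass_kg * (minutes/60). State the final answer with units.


kcal = MET * mass * time_hr
Convert time: 52 min = 0.8667 hr
kcal = 9.46 * 59.02 * 0.8667
kcal = 483.8853 kcal

483.8853 kcal


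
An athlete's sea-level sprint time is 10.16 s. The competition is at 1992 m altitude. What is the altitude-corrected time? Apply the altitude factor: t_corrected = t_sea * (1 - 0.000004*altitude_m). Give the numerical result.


Correction factor = 1 - 0.000004 * 1992 = 0.992032
t_corrected = t_sea * factor = 10.16 * 0.992032
t_corrected = 10.079 s

10.079 s


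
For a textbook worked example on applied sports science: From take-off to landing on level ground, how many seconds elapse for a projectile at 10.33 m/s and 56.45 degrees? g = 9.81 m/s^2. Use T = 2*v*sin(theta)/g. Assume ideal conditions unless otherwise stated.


T = 2*v*sin(theta)/g
sin(theta) = sin(56.45 deg) = 0.8334
T = 2*10.33*0.8334 / 9.81
T = 17.2181 / 9.81 = 1.7552 s

1.7552 s


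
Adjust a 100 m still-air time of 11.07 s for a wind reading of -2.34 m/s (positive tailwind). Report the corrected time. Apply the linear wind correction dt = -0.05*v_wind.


dt = -0.05 * v_wind = -0.05 * -2.34 = 0.117 s
t_corrected = t_still + dt = 11.07 + (0.117)
t_corrected = 11.187 s

11.187 s


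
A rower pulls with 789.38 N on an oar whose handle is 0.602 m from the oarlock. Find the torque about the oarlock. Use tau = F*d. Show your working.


tau = F * d
tau = 789.38 * 0.602
tau = 475.2068 N*m

475.2068 N*m


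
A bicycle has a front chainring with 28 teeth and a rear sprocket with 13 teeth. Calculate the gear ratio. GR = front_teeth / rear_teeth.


GR = front_teeth / rear_teeth
GR = 28 / 13
GR = 2.1538

2.1538


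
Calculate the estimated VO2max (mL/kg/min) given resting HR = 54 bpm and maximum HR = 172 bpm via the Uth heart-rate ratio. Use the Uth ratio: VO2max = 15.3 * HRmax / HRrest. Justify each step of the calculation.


VO2max = 15.3 * HRmax / HRrest
VO2max = 15.3 * 172 / 54
VO2max = 2631.6 / 54 = 48.7333 mL/kg/min

48.7333 mL/kg/min


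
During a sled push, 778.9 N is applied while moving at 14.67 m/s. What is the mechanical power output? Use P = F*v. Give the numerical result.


P = F * v
P = 778.9 * 14.67
P = 11426.463 W

11426.463 W


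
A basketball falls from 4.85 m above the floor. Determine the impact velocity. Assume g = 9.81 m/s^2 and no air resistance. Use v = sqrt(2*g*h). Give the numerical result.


v = sqrt(2 * g * h)
v = sqrt(2 * 9.81 * 4.85)
v = sqrt(95.157) = 9.7548 m/s

9.7548 m/s


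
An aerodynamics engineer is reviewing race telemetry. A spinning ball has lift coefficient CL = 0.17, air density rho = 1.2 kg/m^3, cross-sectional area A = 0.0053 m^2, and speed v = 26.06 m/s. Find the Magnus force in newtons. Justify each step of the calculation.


FM = 0.5 * CL * rho * A * v^2
FM = 0.5 * 0.17 * 1.2 * 0.0053 * 26.06^2
v^2 = 679.1236
FM = 0.5 * 0.17 * 1.2 * 0.0053 * 679.1236 = 0.3671 N

0.3671 N


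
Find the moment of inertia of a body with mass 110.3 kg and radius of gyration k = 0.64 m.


I = m * k^2
I = 110.3 * 0.64^2
I = 110.3 * 0.4096 = 45.1789 kg*m^2

45.1789 kg*m^2


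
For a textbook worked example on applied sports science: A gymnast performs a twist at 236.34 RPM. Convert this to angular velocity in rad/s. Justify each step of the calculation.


omega = RPM * 2 * pi / 60
omega = 236.34 * 2 * 3.14159 / 60
omega = 1484.968 / 60 = 24.7495 rad/s

24.7495 rad/s


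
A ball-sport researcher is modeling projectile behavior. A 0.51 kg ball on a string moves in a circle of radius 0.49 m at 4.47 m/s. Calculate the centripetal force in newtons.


Fc = m * v^2 / r
v^2 = 4.47^2 = 19.9809
Fc = 0.51 * 19.9809 / 0.49
Fc = 10.1903 / 0.49 = 20.7964 N

20.7964 N


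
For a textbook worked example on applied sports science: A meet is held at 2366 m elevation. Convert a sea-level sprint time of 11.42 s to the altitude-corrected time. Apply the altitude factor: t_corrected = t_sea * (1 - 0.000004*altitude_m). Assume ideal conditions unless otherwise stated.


Correction factor = 1 - 0.000004 * 2366 = 0.990536
t_corrected = t_sea * factor = 11.42 * 0.990536
t_corrected = 11.3119 s

11.3119 s


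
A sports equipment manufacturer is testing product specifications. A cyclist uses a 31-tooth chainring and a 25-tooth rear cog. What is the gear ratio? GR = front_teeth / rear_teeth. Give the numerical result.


GR = front_teeth / rear_teeth
GR = 31 / 25
GR = 1.24

1.24


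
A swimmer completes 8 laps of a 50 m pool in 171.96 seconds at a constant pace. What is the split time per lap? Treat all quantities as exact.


Split time = total_time / n_laps = 171.96 / 8
Split time = 21.495 s per lap

21.495 s


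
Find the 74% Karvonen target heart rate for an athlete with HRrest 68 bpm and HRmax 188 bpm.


Target = HRrest + pct*(HRmax - HRrest)
Heart rate reserve = HRmax - HRrest = 188 - 68 = 120 bpm
Fraction = 74% = 0.74
Target = 68 + 0.74 * 120
Target = 68 + 88.8 = 156.8 bpm

156.8 bpm


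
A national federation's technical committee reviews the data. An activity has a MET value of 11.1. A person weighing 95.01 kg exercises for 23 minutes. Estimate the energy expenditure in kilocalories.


kcal = MET * mass * time_hr
Convert time: 23 min = 0.3833 hr
kcal = 11.1 * 95.01 * 0.3833
kcal = 404.2676 kcal

404.2676 kcal


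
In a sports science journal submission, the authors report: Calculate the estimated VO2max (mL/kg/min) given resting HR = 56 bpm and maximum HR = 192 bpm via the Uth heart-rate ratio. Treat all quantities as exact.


VO2max = 15.3 * HRmax / HRrest
VO2max = 15.3 * 192 / 56
VO2max = 2937.6 / 56 = 52.4571 mL/kg/min

52.4571 mL/kg/min


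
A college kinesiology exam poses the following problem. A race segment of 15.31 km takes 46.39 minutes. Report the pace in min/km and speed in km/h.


Pace = time / distance = 46.39 min / 15.31 km = 3.03 min/km
Speed = distance / time_in_hours = 15.31 / 0.7732 hr
Speed = 19.8017 km/h

3.03 min/km, 19.8017 km/h


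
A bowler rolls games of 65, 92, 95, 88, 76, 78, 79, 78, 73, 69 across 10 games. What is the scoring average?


Average = sum / n
Sum = 793
Average = 793 / 10 = 79.3

79.3


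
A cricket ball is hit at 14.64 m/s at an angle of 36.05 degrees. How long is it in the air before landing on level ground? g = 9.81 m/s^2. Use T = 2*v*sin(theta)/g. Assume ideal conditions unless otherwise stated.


T = 2*v*sin(theta)/g
sin(theta) = sin(36.05 deg) = 0.5885
T = 2*14.64*0.5885 / 9.81
T = 17.231 / 9.81 = 1.7565 s

1.7565 s


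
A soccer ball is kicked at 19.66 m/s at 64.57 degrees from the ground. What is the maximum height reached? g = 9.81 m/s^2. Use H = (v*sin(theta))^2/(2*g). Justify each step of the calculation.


H = (v*sin(theta))^2 / (2*g)
vy = v*sin(theta) = 19.66 * sin(64.57 deg) = 17.7552 m/s
H = vy^2 / (2*g) = 315.2455 / (2*9.81)
H = 315.2455 / 19.62 = 16.0676 m

16.0676 m


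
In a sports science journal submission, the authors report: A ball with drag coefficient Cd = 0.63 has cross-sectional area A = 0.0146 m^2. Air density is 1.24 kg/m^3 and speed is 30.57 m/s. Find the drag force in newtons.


Fd = 0.5 * Cd * rho * A * v^2
Fd = 0.5 * 0.63 * 1.24 * 0.0146 * 30.57^2
v^2 = 934.5249
Fd = 0.5 * 0.63 * 1.24 * 0.0146 * 934.5249 = 5.3294 N

5.3294 N


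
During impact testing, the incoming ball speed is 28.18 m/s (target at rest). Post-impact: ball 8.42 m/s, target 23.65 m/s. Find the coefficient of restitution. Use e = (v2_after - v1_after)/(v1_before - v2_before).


e = (v2_after - v1_after) / (v1_before - v2_before)
Numerator = 23.65 - 8.42 = 15.23
Denominator = 28.18 - 0 = 28.18
e = 15.23 / 28.18 = 0.5405

0.5405


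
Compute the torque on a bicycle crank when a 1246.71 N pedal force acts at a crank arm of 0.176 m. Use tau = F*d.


tau = F * d
tau = 1246.71 * 0.176
tau = 219.421 N*m

219.421 N*m


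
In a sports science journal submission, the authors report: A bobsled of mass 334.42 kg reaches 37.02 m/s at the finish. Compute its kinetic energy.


KE = 0.5 * m * v^2
KE = 0.5 * 334.42 * 37.02^2
KE = 0.5 * 334.42 * 1370.4804 = 229158.0277 J

229158.0277 J


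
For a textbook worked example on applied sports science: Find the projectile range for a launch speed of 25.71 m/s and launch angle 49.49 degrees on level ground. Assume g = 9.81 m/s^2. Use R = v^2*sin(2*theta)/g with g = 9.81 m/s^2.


R = v^2 * sin(2*theta) / g
Convert angle to radians: theta = 49.49 deg = 0.8638 rad
sin(2*theta) = sin(1.7275) = 0.9877
R = 25.71^2 * 0.9877 / 9.81
R = 661.0041 * 0.9877 / 9.81 = 66.5548 m

66.5548 m


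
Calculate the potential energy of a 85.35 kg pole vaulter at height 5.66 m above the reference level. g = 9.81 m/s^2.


PE = m * g * h
PE = 85.35 * 9.81 * 5.66
PE = 837.2835 * 5.66 = 4739.0246 J

4739.0246 J


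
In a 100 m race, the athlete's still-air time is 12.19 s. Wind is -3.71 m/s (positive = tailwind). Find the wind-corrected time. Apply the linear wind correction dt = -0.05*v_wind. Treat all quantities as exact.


dt = -0.05 * v_wind = -0.05 * -3.71 = 0.1855 s
t_corrected = t_still + dt = 12.19 + (0.1855)
t_corrected = 12.3755 s

12.3755 s


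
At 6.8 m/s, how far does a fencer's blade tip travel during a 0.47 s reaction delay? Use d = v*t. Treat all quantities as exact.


d = v * t
d = 6.8 * 0.47
d = 3.196 m

3.196 m


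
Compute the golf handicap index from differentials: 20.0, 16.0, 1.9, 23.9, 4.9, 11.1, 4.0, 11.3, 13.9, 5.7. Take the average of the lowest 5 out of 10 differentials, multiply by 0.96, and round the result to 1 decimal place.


All differentials: 20.0, 16.0, 1.9, 23.9, 4.9, 11.1, 4.0, 11.3, 13.9, 5.7
Sorted: 1.9, 4.0, 4.9, 5.7, 11.1, 11.3, 13.9, 16.0, 20.0, 23.9
Best 5: 1.9, 4.0, 4.9, 5.7, 11.1
Average of best = 27.6 / 5 = 5.52
Raw index = 5.52 * 0.96 = 5.2992
Handicap index = round(5.2992, 1) = 5.3

5.3


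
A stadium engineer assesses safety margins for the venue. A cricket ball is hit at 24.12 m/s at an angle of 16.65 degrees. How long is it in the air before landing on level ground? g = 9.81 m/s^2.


T = 2*v*sin(theta)/g
sin(theta) = sin(16.65 deg) = 0.2865
T = 2*24.12*0.2865 / 9.81
T = 13.8219 / 9.81 = 1.409 s

1.409 s


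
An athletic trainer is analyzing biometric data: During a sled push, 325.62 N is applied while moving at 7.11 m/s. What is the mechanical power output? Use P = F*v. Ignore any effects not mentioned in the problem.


P = F * v
P = 325.62 * 7.11
P = 2315.1582 W

2315.1582 W


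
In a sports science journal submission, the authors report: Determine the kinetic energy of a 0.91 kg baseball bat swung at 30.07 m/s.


KE = 0.5 * m * v^2
KE = 0.5 * 0.91 * 30.07^2
KE = 0.5 * 0.91 * 904.2049 = 411.4132 J

411.4132 J


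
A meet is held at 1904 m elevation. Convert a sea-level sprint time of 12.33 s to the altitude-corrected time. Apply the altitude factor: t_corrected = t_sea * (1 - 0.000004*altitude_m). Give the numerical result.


Correction factor = 1 - 0.000004 * 1904 = 0.992384
t_corrected = t_sea * factor = 12.33 * 0.992384
t_corrected = 12.2361 s

12.2361 s


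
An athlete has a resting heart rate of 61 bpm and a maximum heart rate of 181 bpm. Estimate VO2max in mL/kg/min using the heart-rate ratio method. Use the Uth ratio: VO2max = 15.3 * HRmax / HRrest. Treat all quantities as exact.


VO2max = 15.3 * HRmax / HRrest
VO2max = 15.3 * 181 / 61
VO2max = 2769.3 / 61 = 45.3984 mL/kg/min

45.3984 mL/kg/min


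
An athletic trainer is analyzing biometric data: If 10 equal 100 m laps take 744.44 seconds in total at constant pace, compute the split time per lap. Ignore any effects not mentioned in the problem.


Split time = total_time / n_laps = 744.44 / 10
Split time = 74.444 s per lap

74.444 s


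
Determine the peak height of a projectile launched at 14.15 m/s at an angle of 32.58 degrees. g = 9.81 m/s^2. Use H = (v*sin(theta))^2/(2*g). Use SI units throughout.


H = (v*sin(theta))^2 / (2*g)
vy = v*sin(theta) = 14.15 * sin(32.58 deg) = 7.6194 m/s
H = vy^2 / (2*g) = 58.0559 / (2*9.81)
H = 58.0559 / 19.62 = 2.959 m

2.959 m


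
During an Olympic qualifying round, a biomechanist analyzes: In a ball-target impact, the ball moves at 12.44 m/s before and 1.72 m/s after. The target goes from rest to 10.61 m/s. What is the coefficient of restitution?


e = (v2_after - v1_after) / (v1_before - v2_before)
Numerator = 10.61 - 1.72 = 8.89
Denominator = 12.44 - 0 = 12.44
e = 8.89 / 12.44 = 0.7146

0.7146


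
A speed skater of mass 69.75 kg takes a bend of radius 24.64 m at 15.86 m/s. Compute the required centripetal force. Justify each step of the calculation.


Fc = m * v^2 / r
v^2 = 15.86^2 = 251.5396
Fc = 69.75 * 251.5396 / 24.64
Fc = 17544.8871 / 24.64 = 712.049 N

712.049 N


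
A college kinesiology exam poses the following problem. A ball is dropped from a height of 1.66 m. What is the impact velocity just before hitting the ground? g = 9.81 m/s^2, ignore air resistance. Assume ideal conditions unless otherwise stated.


v = sqrt(2 * g * h)
v = sqrt(2 * 9.81 * 1.66)
v = sqrt(32.5692) = 5.7069 m/s

5.7069 m/s


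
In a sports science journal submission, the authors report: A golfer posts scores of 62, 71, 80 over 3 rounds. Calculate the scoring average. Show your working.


Average = sum / n
Sum = 213
Average = 213 / 3 = 71

71


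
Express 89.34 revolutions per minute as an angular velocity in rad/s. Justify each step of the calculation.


omega = RPM * 2 * pi / 60
omega = 89.34 * 2 * 3.14159 / 60
omega = 561.3398 / 60 = 9.3557 rad/s

9.3557 rad/s


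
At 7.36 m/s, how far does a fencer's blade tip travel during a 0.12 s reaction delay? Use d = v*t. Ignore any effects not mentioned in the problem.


d = v * t
d = 7.36 * 0.12
d = 0.8832 m

0.8832 m


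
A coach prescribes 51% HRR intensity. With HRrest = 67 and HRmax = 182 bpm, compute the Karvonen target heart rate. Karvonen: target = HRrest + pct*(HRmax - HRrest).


Target = HRrest + pct*(HRmax - HRrest)
Heart rate reserve = HRmax - HRrest = 182 - 67 = 115 bpm
Fraction = 51% = 0.51
Target = 67 + 0.51 * 115
Target = 67 + 58.65 = 125.65 bpm

125.65 bpm


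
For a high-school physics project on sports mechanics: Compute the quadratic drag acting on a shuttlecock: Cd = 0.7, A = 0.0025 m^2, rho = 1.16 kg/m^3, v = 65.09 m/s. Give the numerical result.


Fd = 0.5 * Cd * rho * A * v^2
Fd = 0.5 * 0.7 * 1.16 * 0.0025 * 65.09^2
v^2 = 4236.7081
Fd = 0.5 * 0.7 * 1.16 * 0.0025 * 4236.7081 = 4.3003 N

4.3003 N


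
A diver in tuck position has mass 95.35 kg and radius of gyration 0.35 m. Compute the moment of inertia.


I = m * k^2
I = 95.35 * 0.35^2
I = 95.35 * 0.1225 = 11.6804 kg*m^2

11.6804 kg*m^2


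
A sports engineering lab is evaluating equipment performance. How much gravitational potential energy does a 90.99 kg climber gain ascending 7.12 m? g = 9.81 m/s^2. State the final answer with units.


PE = m * g * h
PE = 90.99 * 9.81 * 7.12
PE = 892.6119 * 7.12 = 6355.3967 J

6355.3967 J


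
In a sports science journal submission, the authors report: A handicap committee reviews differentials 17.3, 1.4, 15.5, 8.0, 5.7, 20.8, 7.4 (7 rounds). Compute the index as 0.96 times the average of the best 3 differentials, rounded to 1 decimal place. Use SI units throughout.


All differentials: 17.3, 1.4, 15.5, 8.0, 5.7, 20.8, 7.4
Sorted: 1.4, 5.7, 7.4, 8.0, 15.5, 17.3, 20.8
Best 3: 1.4, 5.7, 7.4
Average of best = 14.5 / 3 = 4.8333
Raw index = 4.8333 * 0.96 = 4.64
Handicap index = round(4.64, 1) = 4.6

4.6


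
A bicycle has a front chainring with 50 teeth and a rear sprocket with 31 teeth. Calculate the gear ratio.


GR = front_teeth / rear_teeth
GR = 50 / 31
GR = 1.6129

1.6129


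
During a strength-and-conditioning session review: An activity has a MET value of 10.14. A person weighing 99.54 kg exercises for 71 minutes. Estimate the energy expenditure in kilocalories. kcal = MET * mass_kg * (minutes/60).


kcal = MET * mass * time_hr
Convert time: 71 min = 1.1833 hr
kcal = 10.14 * 99.54 * 1.1833
kcal = 1194.3805 kcal

1194.3805 kcal


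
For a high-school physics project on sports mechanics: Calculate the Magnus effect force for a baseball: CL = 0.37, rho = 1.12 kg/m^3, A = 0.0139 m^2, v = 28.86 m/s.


FM = 0.5 * CL * rho * A * v^2
FM = 0.5 * 0.37 * 1.12 * 0.0139 * 28.86^2
v^2 = 832.8996
FM = 0.5 * 0.37 * 1.12 * 0.0139 * 832.8996 = 2.3988 N

2.3988 N


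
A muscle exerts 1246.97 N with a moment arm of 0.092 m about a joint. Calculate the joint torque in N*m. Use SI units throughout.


tau = F * d
tau = 1246.97 * 0.092
tau = 114.7212 N*m

114.7212 N*m


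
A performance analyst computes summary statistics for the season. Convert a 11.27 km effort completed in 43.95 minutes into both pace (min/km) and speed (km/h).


Pace = time / distance = 43.95 min / 11.27 km = 3.8997 min/km
Speed = distance / time_in_hours = 11.27 / 0.7325 hr
Speed = 15.3857 km/h

3.8997 min/km, 15.3857 km/h


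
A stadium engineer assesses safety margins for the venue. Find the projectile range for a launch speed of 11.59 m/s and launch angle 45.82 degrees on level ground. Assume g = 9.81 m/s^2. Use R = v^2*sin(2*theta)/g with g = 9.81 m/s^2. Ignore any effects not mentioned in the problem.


R = v^2 * sin(2*theta) / g
Convert angle to radians: theta = 45.82 deg = 0.7997 rad
sin(2*theta) = sin(1.5994) = 0.9996
R = 11.59^2 * 0.9996 / 9.81
R = 134.3281 * 0.9996 / 9.81 = 13.6874 m

13.6874 m


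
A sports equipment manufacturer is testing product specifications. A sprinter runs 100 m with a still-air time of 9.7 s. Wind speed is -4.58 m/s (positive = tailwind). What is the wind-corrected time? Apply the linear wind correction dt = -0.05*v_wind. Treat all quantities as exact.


dt = -0.05 * v_wind = -0.05 * -4.58 = 0.229 s
t_corrected = t_still + dt = 9.7 + (0.229)
t_corrected = 9.929 s

9.929 s


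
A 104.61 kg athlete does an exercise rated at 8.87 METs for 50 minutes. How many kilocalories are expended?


kcal = MET * mass * time_hr
Convert time: 50 min = 0.8333 hr
kcal = 8.87 * 104.61 * 0.8333
kcal = 773.2423 kcal

773.2423 kcal


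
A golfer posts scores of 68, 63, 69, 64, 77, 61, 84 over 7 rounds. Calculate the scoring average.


Average = sum / n
Sum = 486
Average = 486 / 7 = 69.4286

69.4286


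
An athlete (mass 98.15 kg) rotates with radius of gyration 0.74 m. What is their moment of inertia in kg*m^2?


I = m * k^2
I = 98.15 * 0.74^2
I = 98.15 * 0.5476 = 53.7469 kg*m^2

53.7469 kg*m^2


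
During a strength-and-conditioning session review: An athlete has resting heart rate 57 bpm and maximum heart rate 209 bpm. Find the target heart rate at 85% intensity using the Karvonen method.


Target = HRrest + pct*(HRmax - HRrest)
Heart rate reserve = HRmax - HRrest = 209 - 57 = 152 bpm
Fraction = 85% = 0.85
Target = 57 + 0.85 * 152
Target = 57 + 129.2 = 186.2 bpm

186.2 bpm


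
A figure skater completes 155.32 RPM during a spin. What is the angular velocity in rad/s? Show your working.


omega = RPM * 2 * pi / 60
omega = 155.32 * 2 * 3.14159 / 60
omega = 975.9043 / 60 = 16.2651 rad/s

16.2651 rad/s


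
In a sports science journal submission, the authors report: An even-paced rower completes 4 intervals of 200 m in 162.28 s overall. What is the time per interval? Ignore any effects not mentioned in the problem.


Split time = total_time / n_laps = 162.28 / 4
Split time = 40.57 s per lap

40.57 s


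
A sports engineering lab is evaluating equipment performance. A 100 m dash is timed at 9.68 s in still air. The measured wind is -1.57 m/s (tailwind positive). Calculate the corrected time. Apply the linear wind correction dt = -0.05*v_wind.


dt = -0.05 * v_wind = -0.05 * -1.57 = 0.0785 s
t_corrected = t_still + dt = 9.68 + (0.0785)
t_corrected = 9.7585 s

9.7585 s


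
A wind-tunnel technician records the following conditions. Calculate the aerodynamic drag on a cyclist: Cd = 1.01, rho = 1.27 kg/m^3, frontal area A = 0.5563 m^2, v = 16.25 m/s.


Fd = 0.5 * Cd * rho * A * v^2
Fd = 0.5 * 1.01 * 1.27 * 0.5563 * 16.25^2
v^2 = 264.0625
Fd = 0.5 * 1.01 * 1.27 * 0.5563 * 264.0625 = 94.213 N

94.213 N


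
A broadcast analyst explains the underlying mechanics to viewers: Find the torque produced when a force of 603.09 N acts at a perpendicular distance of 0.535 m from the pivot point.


tau = F * d
tau = 603.09 * 0.535
tau = 322.6532 N*m

322.6532 N*m


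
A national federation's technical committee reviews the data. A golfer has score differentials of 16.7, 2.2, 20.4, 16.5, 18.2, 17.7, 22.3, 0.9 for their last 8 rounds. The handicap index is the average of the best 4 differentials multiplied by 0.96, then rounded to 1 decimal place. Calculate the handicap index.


All differentials: 16.7, 2.2, 20.4, 16.5, 18.2, 17.7, 22.3, 0.9
Sorted: 0.9, 2.2, 16.5, 16.7, 17.7, 18.2, 20.4, 22.3
Best 4: 0.9, 2.2, 16.5, 16.7
Average of best = 36.3 / 4 = 9.075
Raw index = 9.075 * 0.96 = 8.712
Handicap index = round(8.712, 1) = 8.7

8.7


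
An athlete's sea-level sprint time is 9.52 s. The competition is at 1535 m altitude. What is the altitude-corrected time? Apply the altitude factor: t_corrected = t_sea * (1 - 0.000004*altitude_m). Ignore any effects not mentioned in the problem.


Correction factor = 1 - 0.000004 * 1535 = 0.99386
t_corrected = t_sea * factor = 9.52 * 0.99386
t_corrected = 9.4615 s

9.4615 s


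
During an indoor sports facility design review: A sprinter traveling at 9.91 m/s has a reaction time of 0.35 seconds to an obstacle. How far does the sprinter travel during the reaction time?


d = v * t
d = 9.91 * 0.35
d = 3.4685 m

3.4685 m


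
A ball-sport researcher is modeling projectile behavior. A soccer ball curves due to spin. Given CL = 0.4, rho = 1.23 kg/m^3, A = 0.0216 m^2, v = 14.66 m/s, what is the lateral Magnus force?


FM = 0.5 * CL * rho * A * v^2
FM = 0.5 * 0.4 * 1.23 * 0.0216 * 14.66^2
v^2 = 214.9156
FM = 0.5 * 0.4 * 1.23 * 0.0216 * 214.9156 = 1.142 N

1.142 N


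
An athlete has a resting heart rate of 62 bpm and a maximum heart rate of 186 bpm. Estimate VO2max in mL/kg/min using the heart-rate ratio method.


VO2max = 15.3 * HRmax / HRrest
VO2max = 15.3 * 186 / 62
VO2max = 2845.8 / 62 = 45.9 mL/kg/min

45.9 mL/kg/min


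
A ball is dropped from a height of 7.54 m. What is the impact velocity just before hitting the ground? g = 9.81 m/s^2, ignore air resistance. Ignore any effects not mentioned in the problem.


v = sqrt(2 * g * h)
v = sqrt(2 * 9.81 * 7.54)
v = sqrt(147.9348) = 12.1628 m/s

12.1628 m/s


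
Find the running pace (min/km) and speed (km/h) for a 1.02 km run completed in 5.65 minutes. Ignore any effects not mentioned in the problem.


Pace = time / distance = 5.65 min / 1.02 km = 5.5392 min/km
Speed = distance / time_in_hours = 1.02 / 0.0942 hr
Speed = 10.8319 km/h

5.5392 min/km, 10.8319 km/h


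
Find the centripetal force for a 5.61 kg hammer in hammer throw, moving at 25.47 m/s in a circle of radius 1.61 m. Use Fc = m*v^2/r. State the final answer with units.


Fc = m * v^2 / r
v^2 = 25.47^2 = 648.7209
Fc = 5.61 * 648.7209 / 1.61
Fc = 3639.3242 / 1.61 = 2260.4498 N

2260.4498 N


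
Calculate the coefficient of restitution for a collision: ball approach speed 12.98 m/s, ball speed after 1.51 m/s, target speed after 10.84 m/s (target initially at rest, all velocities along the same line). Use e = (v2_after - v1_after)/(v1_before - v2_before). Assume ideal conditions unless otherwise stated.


e = (v2_after - v1_after) / (v1_before - v2_before)
Numerator = 10.84 - 1.51 = 9.33
Denominator = 12.98 - 0 = 12.98
e = 9.33 / 12.98 = 0.7188

0.7188
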